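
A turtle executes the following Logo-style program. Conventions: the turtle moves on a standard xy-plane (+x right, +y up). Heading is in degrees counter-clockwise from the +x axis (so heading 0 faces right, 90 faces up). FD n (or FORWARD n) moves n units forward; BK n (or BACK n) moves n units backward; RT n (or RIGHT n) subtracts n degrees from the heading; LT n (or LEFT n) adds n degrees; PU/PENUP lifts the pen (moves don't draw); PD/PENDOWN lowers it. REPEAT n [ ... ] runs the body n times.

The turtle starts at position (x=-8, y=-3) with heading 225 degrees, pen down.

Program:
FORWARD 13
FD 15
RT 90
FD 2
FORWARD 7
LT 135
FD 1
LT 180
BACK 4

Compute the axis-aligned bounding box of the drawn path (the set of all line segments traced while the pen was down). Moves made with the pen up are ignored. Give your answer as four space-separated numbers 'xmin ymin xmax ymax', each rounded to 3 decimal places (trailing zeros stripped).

Executing turtle program step by step:
Start: pos=(-8,-3), heading=225, pen down
FD 13: (-8,-3) -> (-17.192,-12.192) [heading=225, draw]
FD 15: (-17.192,-12.192) -> (-27.799,-22.799) [heading=225, draw]
RT 90: heading 225 -> 135
FD 2: (-27.799,-22.799) -> (-29.213,-21.385) [heading=135, draw]
FD 7: (-29.213,-21.385) -> (-34.163,-16.435) [heading=135, draw]
LT 135: heading 135 -> 270
FD 1: (-34.163,-16.435) -> (-34.163,-17.435) [heading=270, draw]
LT 180: heading 270 -> 90
BK 4: (-34.163,-17.435) -> (-34.163,-21.435) [heading=90, draw]
Final: pos=(-34.163,-21.435), heading=90, 6 segment(s) drawn

Segment endpoints: x in {-34.163, -29.213, -27.799, -17.192, -8}, y in {-22.799, -21.435, -21.385, -17.435, -16.435, -12.192, -3}
xmin=-34.163, ymin=-22.799, xmax=-8, ymax=-3

Answer: -34.163 -22.799 -8 -3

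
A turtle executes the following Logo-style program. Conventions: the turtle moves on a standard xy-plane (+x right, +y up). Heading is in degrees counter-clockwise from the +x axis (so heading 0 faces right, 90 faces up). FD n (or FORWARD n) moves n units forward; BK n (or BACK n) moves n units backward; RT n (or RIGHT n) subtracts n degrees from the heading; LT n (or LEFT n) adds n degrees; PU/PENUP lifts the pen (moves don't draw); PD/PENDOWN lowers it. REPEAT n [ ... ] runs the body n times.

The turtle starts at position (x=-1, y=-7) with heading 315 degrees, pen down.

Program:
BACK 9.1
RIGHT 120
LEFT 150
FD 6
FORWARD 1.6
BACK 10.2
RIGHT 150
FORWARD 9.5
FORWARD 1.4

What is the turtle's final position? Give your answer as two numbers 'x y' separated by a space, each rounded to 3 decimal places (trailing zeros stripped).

Executing turtle program step by step:
Start: pos=(-1,-7), heading=315, pen down
BK 9.1: (-1,-7) -> (-7.435,-0.565) [heading=315, draw]
RT 120: heading 315 -> 195
LT 150: heading 195 -> 345
FD 6: (-7.435,-0.565) -> (-1.639,-2.118) [heading=345, draw]
FD 1.6: (-1.639,-2.118) -> (-0.094,-2.532) [heading=345, draw]
BK 10.2: (-0.094,-2.532) -> (-9.946,0.108) [heading=345, draw]
RT 150: heading 345 -> 195
FD 9.5: (-9.946,0.108) -> (-19.122,-2.351) [heading=195, draw]
FD 1.4: (-19.122,-2.351) -> (-20.475,-2.714) [heading=195, draw]
Final: pos=(-20.475,-2.714), heading=195, 6 segment(s) drawn

Answer: -20.475 -2.714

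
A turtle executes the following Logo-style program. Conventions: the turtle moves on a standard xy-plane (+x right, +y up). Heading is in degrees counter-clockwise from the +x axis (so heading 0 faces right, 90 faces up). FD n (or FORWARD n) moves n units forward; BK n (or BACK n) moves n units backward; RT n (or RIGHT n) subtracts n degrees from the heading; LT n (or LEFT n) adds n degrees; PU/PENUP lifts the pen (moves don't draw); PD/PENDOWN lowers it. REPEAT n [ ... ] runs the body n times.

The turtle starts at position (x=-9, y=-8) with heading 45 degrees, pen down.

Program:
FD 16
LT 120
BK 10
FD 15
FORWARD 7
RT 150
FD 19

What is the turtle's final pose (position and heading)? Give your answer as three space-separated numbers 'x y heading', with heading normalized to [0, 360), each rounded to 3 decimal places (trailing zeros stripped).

Executing turtle program step by step:
Start: pos=(-9,-8), heading=45, pen down
FD 16: (-9,-8) -> (2.314,3.314) [heading=45, draw]
LT 120: heading 45 -> 165
BK 10: (2.314,3.314) -> (11.973,0.726) [heading=165, draw]
FD 15: (11.973,0.726) -> (-2.516,4.608) [heading=165, draw]
FD 7: (-2.516,4.608) -> (-9.277,6.42) [heading=165, draw]
RT 150: heading 165 -> 15
FD 19: (-9.277,6.42) -> (9.075,11.337) [heading=15, draw]
Final: pos=(9.075,11.337), heading=15, 5 segment(s) drawn

Answer: 9.075 11.337 15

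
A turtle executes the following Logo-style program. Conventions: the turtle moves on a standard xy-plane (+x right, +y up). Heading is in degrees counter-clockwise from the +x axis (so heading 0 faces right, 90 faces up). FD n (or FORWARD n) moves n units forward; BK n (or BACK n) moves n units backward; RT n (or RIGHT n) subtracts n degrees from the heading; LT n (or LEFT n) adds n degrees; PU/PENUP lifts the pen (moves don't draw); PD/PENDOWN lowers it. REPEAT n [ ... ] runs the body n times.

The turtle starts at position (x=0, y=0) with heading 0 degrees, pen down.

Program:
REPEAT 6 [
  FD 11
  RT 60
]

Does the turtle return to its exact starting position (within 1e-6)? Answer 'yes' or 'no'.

Executing turtle program step by step:
Start: pos=(0,0), heading=0, pen down
REPEAT 6 [
  -- iteration 1/6 --
  FD 11: (0,0) -> (11,0) [heading=0, draw]
  RT 60: heading 0 -> 300
  -- iteration 2/6 --
  FD 11: (11,0) -> (16.5,-9.526) [heading=300, draw]
  RT 60: heading 300 -> 240
  -- iteration 3/6 --
  FD 11: (16.5,-9.526) -> (11,-19.053) [heading=240, draw]
  RT 60: heading 240 -> 180
  -- iteration 4/6 --
  FD 11: (11,-19.053) -> (0,-19.053) [heading=180, draw]
  RT 60: heading 180 -> 120
  -- iteration 5/6 --
  FD 11: (0,-19.053) -> (-5.5,-9.526) [heading=120, draw]
  RT 60: heading 120 -> 60
  -- iteration 6/6 --
  FD 11: (-5.5,-9.526) -> (0,0) [heading=60, draw]
  RT 60: heading 60 -> 0
]
Final: pos=(0,0), heading=0, 6 segment(s) drawn

Start position: (0, 0)
Final position: (0, 0)
Distance = 0; < 1e-6 -> CLOSED

Answer: yes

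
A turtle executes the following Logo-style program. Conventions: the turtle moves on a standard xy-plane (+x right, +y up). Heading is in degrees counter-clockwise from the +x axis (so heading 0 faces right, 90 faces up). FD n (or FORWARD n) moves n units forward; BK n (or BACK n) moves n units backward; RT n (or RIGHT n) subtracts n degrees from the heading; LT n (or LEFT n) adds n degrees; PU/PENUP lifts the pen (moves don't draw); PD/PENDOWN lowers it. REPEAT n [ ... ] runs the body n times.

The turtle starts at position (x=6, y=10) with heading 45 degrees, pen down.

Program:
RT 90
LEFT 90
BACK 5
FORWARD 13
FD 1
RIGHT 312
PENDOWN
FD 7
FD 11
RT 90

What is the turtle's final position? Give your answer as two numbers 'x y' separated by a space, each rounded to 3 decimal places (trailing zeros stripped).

Answer: 11.422 34.339

Derivation:
Executing turtle program step by step:
Start: pos=(6,10), heading=45, pen down
RT 90: heading 45 -> 315
LT 90: heading 315 -> 45
BK 5: (6,10) -> (2.464,6.464) [heading=45, draw]
FD 13: (2.464,6.464) -> (11.657,15.657) [heading=45, draw]
FD 1: (11.657,15.657) -> (12.364,16.364) [heading=45, draw]
RT 312: heading 45 -> 93
PD: pen down
FD 7: (12.364,16.364) -> (11.998,23.354) [heading=93, draw]
FD 11: (11.998,23.354) -> (11.422,34.339) [heading=93, draw]
RT 90: heading 93 -> 3
Final: pos=(11.422,34.339), heading=3, 5 segment(s) drawn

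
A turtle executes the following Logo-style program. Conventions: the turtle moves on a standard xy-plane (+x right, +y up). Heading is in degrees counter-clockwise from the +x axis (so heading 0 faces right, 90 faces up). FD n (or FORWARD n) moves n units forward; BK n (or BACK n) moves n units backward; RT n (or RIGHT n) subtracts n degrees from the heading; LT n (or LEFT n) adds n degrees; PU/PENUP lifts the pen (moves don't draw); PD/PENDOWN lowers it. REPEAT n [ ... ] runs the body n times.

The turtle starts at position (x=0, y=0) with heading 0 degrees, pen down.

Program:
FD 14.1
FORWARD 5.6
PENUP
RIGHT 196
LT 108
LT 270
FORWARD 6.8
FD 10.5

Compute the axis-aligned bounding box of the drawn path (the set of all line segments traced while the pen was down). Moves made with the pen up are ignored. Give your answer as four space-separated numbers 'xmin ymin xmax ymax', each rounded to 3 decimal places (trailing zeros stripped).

Executing turtle program step by step:
Start: pos=(0,0), heading=0, pen down
FD 14.1: (0,0) -> (14.1,0) [heading=0, draw]
FD 5.6: (14.1,0) -> (19.7,0) [heading=0, draw]
PU: pen up
RT 196: heading 0 -> 164
LT 108: heading 164 -> 272
LT 270: heading 272 -> 182
FD 6.8: (19.7,0) -> (12.904,-0.237) [heading=182, move]
FD 10.5: (12.904,-0.237) -> (2.411,-0.604) [heading=182, move]
Final: pos=(2.411,-0.604), heading=182, 2 segment(s) drawn

Segment endpoints: x in {0, 14.1, 19.7}, y in {0}
xmin=0, ymin=0, xmax=19.7, ymax=0

Answer: 0 0 19.7 0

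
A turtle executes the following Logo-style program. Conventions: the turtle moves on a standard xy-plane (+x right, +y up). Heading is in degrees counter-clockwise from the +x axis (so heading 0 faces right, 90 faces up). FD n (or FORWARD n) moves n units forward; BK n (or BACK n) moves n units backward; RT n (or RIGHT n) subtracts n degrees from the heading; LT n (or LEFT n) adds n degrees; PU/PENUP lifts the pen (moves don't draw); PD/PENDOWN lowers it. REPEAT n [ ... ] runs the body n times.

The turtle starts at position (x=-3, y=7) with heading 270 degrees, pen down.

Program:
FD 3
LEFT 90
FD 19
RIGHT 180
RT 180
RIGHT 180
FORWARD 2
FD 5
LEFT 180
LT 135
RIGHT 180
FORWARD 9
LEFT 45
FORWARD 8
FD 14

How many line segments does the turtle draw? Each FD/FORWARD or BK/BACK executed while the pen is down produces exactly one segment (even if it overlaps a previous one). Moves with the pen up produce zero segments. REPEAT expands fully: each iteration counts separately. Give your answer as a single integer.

Answer: 7

Derivation:
Executing turtle program step by step:
Start: pos=(-3,7), heading=270, pen down
FD 3: (-3,7) -> (-3,4) [heading=270, draw]
LT 90: heading 270 -> 0
FD 19: (-3,4) -> (16,4) [heading=0, draw]
RT 180: heading 0 -> 180
RT 180: heading 180 -> 0
RT 180: heading 0 -> 180
FD 2: (16,4) -> (14,4) [heading=180, draw]
FD 5: (14,4) -> (9,4) [heading=180, draw]
LT 180: heading 180 -> 0
LT 135: heading 0 -> 135
RT 180: heading 135 -> 315
FD 9: (9,4) -> (15.364,-2.364) [heading=315, draw]
LT 45: heading 315 -> 0
FD 8: (15.364,-2.364) -> (23.364,-2.364) [heading=0, draw]
FD 14: (23.364,-2.364) -> (37.364,-2.364) [heading=0, draw]
Final: pos=(37.364,-2.364), heading=0, 7 segment(s) drawn
Segments drawn: 7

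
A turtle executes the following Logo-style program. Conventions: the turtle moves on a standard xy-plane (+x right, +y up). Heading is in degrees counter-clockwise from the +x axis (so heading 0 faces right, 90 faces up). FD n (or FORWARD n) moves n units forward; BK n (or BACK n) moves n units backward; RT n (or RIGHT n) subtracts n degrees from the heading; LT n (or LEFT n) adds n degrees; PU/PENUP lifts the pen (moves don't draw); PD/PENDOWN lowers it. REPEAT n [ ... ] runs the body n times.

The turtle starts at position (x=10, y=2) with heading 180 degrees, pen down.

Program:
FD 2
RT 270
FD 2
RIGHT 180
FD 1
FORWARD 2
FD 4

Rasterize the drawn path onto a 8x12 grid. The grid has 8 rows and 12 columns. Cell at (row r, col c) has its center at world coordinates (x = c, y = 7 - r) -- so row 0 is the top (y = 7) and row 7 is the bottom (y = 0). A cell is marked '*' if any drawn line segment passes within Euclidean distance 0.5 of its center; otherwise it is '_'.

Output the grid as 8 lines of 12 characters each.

Answer: ________*___
________*___
________*___
________*___
________*___
________***_
________*___
________*___

Derivation:
Segment 0: (10,2) -> (8,2)
Segment 1: (8,2) -> (8,0)
Segment 2: (8,0) -> (8,1)
Segment 3: (8,1) -> (8,3)
Segment 4: (8,3) -> (8,7)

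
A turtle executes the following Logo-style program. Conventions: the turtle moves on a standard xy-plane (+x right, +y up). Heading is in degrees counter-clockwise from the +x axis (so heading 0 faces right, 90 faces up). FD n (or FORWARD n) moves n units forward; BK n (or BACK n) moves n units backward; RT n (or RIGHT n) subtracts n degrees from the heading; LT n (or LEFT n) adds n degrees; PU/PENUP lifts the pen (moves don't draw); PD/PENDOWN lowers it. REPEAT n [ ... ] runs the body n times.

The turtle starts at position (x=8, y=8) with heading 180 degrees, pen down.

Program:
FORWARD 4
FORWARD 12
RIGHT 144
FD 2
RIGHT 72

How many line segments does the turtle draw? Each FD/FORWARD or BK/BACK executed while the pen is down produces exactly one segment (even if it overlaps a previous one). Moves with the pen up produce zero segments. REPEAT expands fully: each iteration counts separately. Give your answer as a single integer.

Executing turtle program step by step:
Start: pos=(8,8), heading=180, pen down
FD 4: (8,8) -> (4,8) [heading=180, draw]
FD 12: (4,8) -> (-8,8) [heading=180, draw]
RT 144: heading 180 -> 36
FD 2: (-8,8) -> (-6.382,9.176) [heading=36, draw]
RT 72: heading 36 -> 324
Final: pos=(-6.382,9.176), heading=324, 3 segment(s) drawn
Segments drawn: 3

Answer: 3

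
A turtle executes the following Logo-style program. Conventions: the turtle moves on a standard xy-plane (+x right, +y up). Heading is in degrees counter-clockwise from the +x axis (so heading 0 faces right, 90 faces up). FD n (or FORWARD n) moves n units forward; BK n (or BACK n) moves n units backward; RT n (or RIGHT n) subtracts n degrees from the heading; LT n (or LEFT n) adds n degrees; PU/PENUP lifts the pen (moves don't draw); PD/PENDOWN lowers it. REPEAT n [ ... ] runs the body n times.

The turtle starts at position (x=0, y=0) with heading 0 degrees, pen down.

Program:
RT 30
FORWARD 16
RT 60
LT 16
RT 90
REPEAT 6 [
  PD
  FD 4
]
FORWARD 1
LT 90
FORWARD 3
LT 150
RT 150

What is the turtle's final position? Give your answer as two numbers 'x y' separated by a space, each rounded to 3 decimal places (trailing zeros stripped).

Answer: -9.348 -17.775

Derivation:
Executing turtle program step by step:
Start: pos=(0,0), heading=0, pen down
RT 30: heading 0 -> 330
FD 16: (0,0) -> (13.856,-8) [heading=330, draw]
RT 60: heading 330 -> 270
LT 16: heading 270 -> 286
RT 90: heading 286 -> 196
REPEAT 6 [
  -- iteration 1/6 --
  PD: pen down
  FD 4: (13.856,-8) -> (10.011,-9.103) [heading=196, draw]
  -- iteration 2/6 --
  PD: pen down
  FD 4: (10.011,-9.103) -> (6.166,-10.205) [heading=196, draw]
  -- iteration 3/6 --
  PD: pen down
  FD 4: (6.166,-10.205) -> (2.321,-11.308) [heading=196, draw]
  -- iteration 4/6 --
  PD: pen down
  FD 4: (2.321,-11.308) -> (-1.524,-12.41) [heading=196, draw]
  -- iteration 5/6 --
  PD: pen down
  FD 4: (-1.524,-12.41) -> (-5.369,-13.513) [heading=196, draw]
  -- iteration 6/6 --
  PD: pen down
  FD 4: (-5.369,-13.513) -> (-9.214,-14.615) [heading=196, draw]
]
FD 1: (-9.214,-14.615) -> (-10.175,-14.891) [heading=196, draw]
LT 90: heading 196 -> 286
FD 3: (-10.175,-14.891) -> (-9.348,-17.775) [heading=286, draw]
LT 150: heading 286 -> 76
RT 150: heading 76 -> 286
Final: pos=(-9.348,-17.775), heading=286, 9 segment(s) drawn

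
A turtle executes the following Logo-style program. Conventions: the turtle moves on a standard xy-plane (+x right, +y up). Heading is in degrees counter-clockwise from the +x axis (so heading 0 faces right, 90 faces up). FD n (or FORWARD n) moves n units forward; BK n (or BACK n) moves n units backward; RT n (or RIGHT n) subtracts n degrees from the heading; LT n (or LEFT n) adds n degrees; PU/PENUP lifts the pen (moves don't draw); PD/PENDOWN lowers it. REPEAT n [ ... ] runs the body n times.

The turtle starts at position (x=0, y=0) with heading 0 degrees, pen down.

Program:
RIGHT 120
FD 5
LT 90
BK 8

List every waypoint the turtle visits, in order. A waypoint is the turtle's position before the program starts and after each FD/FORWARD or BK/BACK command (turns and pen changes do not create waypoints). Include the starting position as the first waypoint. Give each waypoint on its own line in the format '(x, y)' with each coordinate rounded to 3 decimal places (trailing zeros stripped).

Answer: (0, 0)
(-2.5, -4.33)
(-9.428, -0.33)

Derivation:
Executing turtle program step by step:
Start: pos=(0,0), heading=0, pen down
RT 120: heading 0 -> 240
FD 5: (0,0) -> (-2.5,-4.33) [heading=240, draw]
LT 90: heading 240 -> 330
BK 8: (-2.5,-4.33) -> (-9.428,-0.33) [heading=330, draw]
Final: pos=(-9.428,-0.33), heading=330, 2 segment(s) drawn
Waypoints (3 total):
(0, 0)
(-2.5, -4.33)
(-9.428, -0.33)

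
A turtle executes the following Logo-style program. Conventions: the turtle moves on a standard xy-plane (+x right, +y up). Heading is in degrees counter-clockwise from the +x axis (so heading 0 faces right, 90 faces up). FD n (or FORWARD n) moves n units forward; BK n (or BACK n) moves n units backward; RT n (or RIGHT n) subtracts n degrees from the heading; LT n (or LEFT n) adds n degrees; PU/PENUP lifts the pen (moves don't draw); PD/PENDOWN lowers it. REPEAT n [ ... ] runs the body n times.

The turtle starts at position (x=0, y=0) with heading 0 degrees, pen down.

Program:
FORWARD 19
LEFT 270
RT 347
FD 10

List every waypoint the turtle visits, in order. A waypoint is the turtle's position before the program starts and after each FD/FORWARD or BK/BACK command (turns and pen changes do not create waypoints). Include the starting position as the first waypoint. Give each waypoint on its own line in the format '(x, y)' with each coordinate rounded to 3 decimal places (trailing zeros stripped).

Executing turtle program step by step:
Start: pos=(0,0), heading=0, pen down
FD 19: (0,0) -> (19,0) [heading=0, draw]
LT 270: heading 0 -> 270
RT 347: heading 270 -> 283
FD 10: (19,0) -> (21.25,-9.744) [heading=283, draw]
Final: pos=(21.25,-9.744), heading=283, 2 segment(s) drawn
Waypoints (3 total):
(0, 0)
(19, 0)
(21.25, -9.744)

Answer: (0, 0)
(19, 0)
(21.25, -9.744)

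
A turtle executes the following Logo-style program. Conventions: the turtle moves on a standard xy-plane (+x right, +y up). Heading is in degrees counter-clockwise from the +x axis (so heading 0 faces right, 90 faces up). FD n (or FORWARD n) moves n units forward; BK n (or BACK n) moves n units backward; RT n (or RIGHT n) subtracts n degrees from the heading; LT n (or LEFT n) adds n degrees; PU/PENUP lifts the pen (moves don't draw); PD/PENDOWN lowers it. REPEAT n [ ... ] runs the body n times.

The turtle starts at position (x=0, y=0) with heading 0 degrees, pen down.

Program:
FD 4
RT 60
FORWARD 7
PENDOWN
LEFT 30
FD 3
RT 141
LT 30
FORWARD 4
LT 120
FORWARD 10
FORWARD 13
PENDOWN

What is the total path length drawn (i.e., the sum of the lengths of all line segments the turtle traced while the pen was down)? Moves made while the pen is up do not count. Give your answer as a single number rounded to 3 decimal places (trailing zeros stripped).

Answer: 41

Derivation:
Executing turtle program step by step:
Start: pos=(0,0), heading=0, pen down
FD 4: (0,0) -> (4,0) [heading=0, draw]
RT 60: heading 0 -> 300
FD 7: (4,0) -> (7.5,-6.062) [heading=300, draw]
PD: pen down
LT 30: heading 300 -> 330
FD 3: (7.5,-6.062) -> (10.098,-7.562) [heading=330, draw]
RT 141: heading 330 -> 189
LT 30: heading 189 -> 219
FD 4: (10.098,-7.562) -> (6.989,-10.079) [heading=219, draw]
LT 120: heading 219 -> 339
FD 10: (6.989,-10.079) -> (16.325,-13.663) [heading=339, draw]
FD 13: (16.325,-13.663) -> (28.462,-18.322) [heading=339, draw]
PD: pen down
Final: pos=(28.462,-18.322), heading=339, 6 segment(s) drawn

Segment lengths:
  seg 1: (0,0) -> (4,0), length = 4
  seg 2: (4,0) -> (7.5,-6.062), length = 7
  seg 3: (7.5,-6.062) -> (10.098,-7.562), length = 3
  seg 4: (10.098,-7.562) -> (6.989,-10.079), length = 4
  seg 5: (6.989,-10.079) -> (16.325,-13.663), length = 10
  seg 6: (16.325,-13.663) -> (28.462,-18.322), length = 13
Total = 41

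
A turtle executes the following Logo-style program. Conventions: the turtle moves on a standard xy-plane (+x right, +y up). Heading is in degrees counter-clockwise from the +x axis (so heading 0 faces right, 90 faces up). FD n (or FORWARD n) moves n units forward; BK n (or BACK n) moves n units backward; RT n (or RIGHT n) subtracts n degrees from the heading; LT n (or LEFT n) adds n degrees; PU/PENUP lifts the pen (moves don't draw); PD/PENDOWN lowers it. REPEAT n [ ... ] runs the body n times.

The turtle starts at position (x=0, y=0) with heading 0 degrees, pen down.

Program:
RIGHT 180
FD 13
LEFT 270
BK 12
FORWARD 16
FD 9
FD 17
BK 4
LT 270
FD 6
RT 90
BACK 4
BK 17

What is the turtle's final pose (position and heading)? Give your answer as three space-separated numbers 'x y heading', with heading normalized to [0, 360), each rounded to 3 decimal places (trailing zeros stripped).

Executing turtle program step by step:
Start: pos=(0,0), heading=0, pen down
RT 180: heading 0 -> 180
FD 13: (0,0) -> (-13,0) [heading=180, draw]
LT 270: heading 180 -> 90
BK 12: (-13,0) -> (-13,-12) [heading=90, draw]
FD 16: (-13,-12) -> (-13,4) [heading=90, draw]
FD 9: (-13,4) -> (-13,13) [heading=90, draw]
FD 17: (-13,13) -> (-13,30) [heading=90, draw]
BK 4: (-13,30) -> (-13,26) [heading=90, draw]
LT 270: heading 90 -> 0
FD 6: (-13,26) -> (-7,26) [heading=0, draw]
RT 90: heading 0 -> 270
BK 4: (-7,26) -> (-7,30) [heading=270, draw]
BK 17: (-7,30) -> (-7,47) [heading=270, draw]
Final: pos=(-7,47), heading=270, 9 segment(s) drawn

Answer: -7 47 270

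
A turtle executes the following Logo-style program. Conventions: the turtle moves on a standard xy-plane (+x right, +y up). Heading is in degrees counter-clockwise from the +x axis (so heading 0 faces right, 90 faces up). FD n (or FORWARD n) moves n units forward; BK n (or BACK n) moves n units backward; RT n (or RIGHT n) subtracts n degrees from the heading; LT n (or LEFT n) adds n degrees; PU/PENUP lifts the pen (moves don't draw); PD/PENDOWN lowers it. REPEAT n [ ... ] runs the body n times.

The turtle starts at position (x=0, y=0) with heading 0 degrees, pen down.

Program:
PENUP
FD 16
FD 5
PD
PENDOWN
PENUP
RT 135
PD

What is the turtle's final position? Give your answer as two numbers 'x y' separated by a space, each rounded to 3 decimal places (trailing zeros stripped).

Executing turtle program step by step:
Start: pos=(0,0), heading=0, pen down
PU: pen up
FD 16: (0,0) -> (16,0) [heading=0, move]
FD 5: (16,0) -> (21,0) [heading=0, move]
PD: pen down
PD: pen down
PU: pen up
RT 135: heading 0 -> 225
PD: pen down
Final: pos=(21,0), heading=225, 0 segment(s) drawn

Answer: 21 0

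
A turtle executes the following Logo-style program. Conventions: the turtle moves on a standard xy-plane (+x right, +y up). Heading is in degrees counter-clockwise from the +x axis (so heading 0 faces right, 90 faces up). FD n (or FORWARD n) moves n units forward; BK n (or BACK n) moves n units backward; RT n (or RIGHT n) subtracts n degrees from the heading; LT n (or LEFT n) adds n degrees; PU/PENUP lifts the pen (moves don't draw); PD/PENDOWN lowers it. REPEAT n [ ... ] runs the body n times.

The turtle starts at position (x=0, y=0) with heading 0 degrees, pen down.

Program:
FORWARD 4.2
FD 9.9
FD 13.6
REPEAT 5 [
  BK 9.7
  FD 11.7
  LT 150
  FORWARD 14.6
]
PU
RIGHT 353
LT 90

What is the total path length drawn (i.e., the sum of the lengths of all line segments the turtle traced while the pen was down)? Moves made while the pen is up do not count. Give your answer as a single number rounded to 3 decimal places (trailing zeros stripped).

Answer: 207.7

Derivation:
Executing turtle program step by step:
Start: pos=(0,0), heading=0, pen down
FD 4.2: (0,0) -> (4.2,0) [heading=0, draw]
FD 9.9: (4.2,0) -> (14.1,0) [heading=0, draw]
FD 13.6: (14.1,0) -> (27.7,0) [heading=0, draw]
REPEAT 5 [
  -- iteration 1/5 --
  BK 9.7: (27.7,0) -> (18,0) [heading=0, draw]
  FD 11.7: (18,0) -> (29.7,0) [heading=0, draw]
  LT 150: heading 0 -> 150
  FD 14.6: (29.7,0) -> (17.056,7.3) [heading=150, draw]
  -- iteration 2/5 --
  BK 9.7: (17.056,7.3) -> (25.456,2.45) [heading=150, draw]
  FD 11.7: (25.456,2.45) -> (15.324,8.3) [heading=150, draw]
  LT 150: heading 150 -> 300
  FD 14.6: (15.324,8.3) -> (22.624,-4.344) [heading=300, draw]
  -- iteration 3/5 --
  BK 9.7: (22.624,-4.344) -> (17.774,4.056) [heading=300, draw]
  FD 11.7: (17.774,4.056) -> (23.624,-6.076) [heading=300, draw]
  LT 150: heading 300 -> 90
  FD 14.6: (23.624,-6.076) -> (23.624,8.524) [heading=90, draw]
  -- iteration 4/5 --
  BK 9.7: (23.624,8.524) -> (23.624,-1.176) [heading=90, draw]
  FD 11.7: (23.624,-1.176) -> (23.624,10.524) [heading=90, draw]
  LT 150: heading 90 -> 240
  FD 14.6: (23.624,10.524) -> (16.324,-2.12) [heading=240, draw]
  -- iteration 5/5 --
  BK 9.7: (16.324,-2.12) -> (21.174,6.28) [heading=240, draw]
  FD 11.7: (21.174,6.28) -> (15.324,-3.852) [heading=240, draw]
  LT 150: heading 240 -> 30
  FD 14.6: (15.324,-3.852) -> (27.968,3.448) [heading=30, draw]
]
PU: pen up
RT 353: heading 30 -> 37
LT 90: heading 37 -> 127
Final: pos=(27.968,3.448), heading=127, 18 segment(s) drawn

Segment lengths:
  seg 1: (0,0) -> (4.2,0), length = 4.2
  seg 2: (4.2,0) -> (14.1,0), length = 9.9
  seg 3: (14.1,0) -> (27.7,0), length = 13.6
  seg 4: (27.7,0) -> (18,0), length = 9.7
  seg 5: (18,0) -> (29.7,0), length = 11.7
  seg 6: (29.7,0) -> (17.056,7.3), length = 14.6
  seg 7: (17.056,7.3) -> (25.456,2.45), length = 9.7
  seg 8: (25.456,2.45) -> (15.324,8.3), length = 11.7
  seg 9: (15.324,8.3) -> (22.624,-4.344), length = 14.6
  seg 10: (22.624,-4.344) -> (17.774,4.056), length = 9.7
  seg 11: (17.774,4.056) -> (23.624,-6.076), length = 11.7
  seg 12: (23.624,-6.076) -> (23.624,8.524), length = 14.6
  seg 13: (23.624,8.524) -> (23.624,-1.176), length = 9.7
  seg 14: (23.624,-1.176) -> (23.624,10.524), length = 11.7
  seg 15: (23.624,10.524) -> (16.324,-2.12), length = 14.6
  seg 16: (16.324,-2.12) -> (21.174,6.28), length = 9.7
  seg 17: (21.174,6.28) -> (15.324,-3.852), length = 11.7
  seg 18: (15.324,-3.852) -> (27.968,3.448), length = 14.6
Total = 207.7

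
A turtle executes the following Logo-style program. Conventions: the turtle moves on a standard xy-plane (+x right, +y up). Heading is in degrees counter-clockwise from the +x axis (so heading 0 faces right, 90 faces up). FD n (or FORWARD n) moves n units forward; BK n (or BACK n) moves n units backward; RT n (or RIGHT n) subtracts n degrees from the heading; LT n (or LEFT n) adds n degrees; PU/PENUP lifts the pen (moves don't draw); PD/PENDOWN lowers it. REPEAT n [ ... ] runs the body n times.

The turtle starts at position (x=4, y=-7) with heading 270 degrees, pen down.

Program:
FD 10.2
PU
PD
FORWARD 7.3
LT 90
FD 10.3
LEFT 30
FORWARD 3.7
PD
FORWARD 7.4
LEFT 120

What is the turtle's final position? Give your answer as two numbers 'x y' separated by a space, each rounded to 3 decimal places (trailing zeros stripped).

Executing turtle program step by step:
Start: pos=(4,-7), heading=270, pen down
FD 10.2: (4,-7) -> (4,-17.2) [heading=270, draw]
PU: pen up
PD: pen down
FD 7.3: (4,-17.2) -> (4,-24.5) [heading=270, draw]
LT 90: heading 270 -> 0
FD 10.3: (4,-24.5) -> (14.3,-24.5) [heading=0, draw]
LT 30: heading 0 -> 30
FD 3.7: (14.3,-24.5) -> (17.504,-22.65) [heading=30, draw]
PD: pen down
FD 7.4: (17.504,-22.65) -> (23.913,-18.95) [heading=30, draw]
LT 120: heading 30 -> 150
Final: pos=(23.913,-18.95), heading=150, 5 segment(s) drawn

Answer: 23.913 -18.95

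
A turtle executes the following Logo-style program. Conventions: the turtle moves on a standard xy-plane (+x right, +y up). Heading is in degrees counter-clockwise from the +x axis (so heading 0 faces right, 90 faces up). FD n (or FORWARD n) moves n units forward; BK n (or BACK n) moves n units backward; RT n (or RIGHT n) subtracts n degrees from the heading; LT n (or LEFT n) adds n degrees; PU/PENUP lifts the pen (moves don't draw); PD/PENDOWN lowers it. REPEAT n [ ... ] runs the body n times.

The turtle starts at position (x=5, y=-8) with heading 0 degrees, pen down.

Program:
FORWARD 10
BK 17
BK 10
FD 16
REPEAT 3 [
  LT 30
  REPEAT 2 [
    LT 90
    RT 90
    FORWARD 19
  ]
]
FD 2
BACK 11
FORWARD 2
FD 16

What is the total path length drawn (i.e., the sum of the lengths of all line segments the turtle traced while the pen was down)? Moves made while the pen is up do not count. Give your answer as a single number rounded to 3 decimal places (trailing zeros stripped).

Executing turtle program step by step:
Start: pos=(5,-8), heading=0, pen down
FD 10: (5,-8) -> (15,-8) [heading=0, draw]
BK 17: (15,-8) -> (-2,-8) [heading=0, draw]
BK 10: (-2,-8) -> (-12,-8) [heading=0, draw]
FD 16: (-12,-8) -> (4,-8) [heading=0, draw]
REPEAT 3 [
  -- iteration 1/3 --
  LT 30: heading 0 -> 30
  REPEAT 2 [
    -- iteration 1/2 --
    LT 90: heading 30 -> 120
    RT 90: heading 120 -> 30
    FD 19: (4,-8) -> (20.454,1.5) [heading=30, draw]
    -- iteration 2/2 --
    LT 90: heading 30 -> 120
    RT 90: heading 120 -> 30
    FD 19: (20.454,1.5) -> (36.909,11) [heading=30, draw]
  ]
  -- iteration 2/3 --
  LT 30: heading 30 -> 60
  REPEAT 2 [
    -- iteration 1/2 --
    LT 90: heading 60 -> 150
    RT 90: heading 150 -> 60
    FD 19: (36.909,11) -> (46.409,27.454) [heading=60, draw]
    -- iteration 2/2 --
    LT 90: heading 60 -> 150
    RT 90: heading 150 -> 60
    FD 19: (46.409,27.454) -> (55.909,43.909) [heading=60, draw]
  ]
  -- iteration 3/3 --
  LT 30: heading 60 -> 90
  REPEAT 2 [
    -- iteration 1/2 --
    LT 90: heading 90 -> 180
    RT 90: heading 180 -> 90
    FD 19: (55.909,43.909) -> (55.909,62.909) [heading=90, draw]
    -- iteration 2/2 --
    LT 90: heading 90 -> 180
    RT 90: heading 180 -> 90
    FD 19: (55.909,62.909) -> (55.909,81.909) [heading=90, draw]
  ]
]
FD 2: (55.909,81.909) -> (55.909,83.909) [heading=90, draw]
BK 11: (55.909,83.909) -> (55.909,72.909) [heading=90, draw]
FD 2: (55.909,72.909) -> (55.909,74.909) [heading=90, draw]
FD 16: (55.909,74.909) -> (55.909,90.909) [heading=90, draw]
Final: pos=(55.909,90.909), heading=90, 14 segment(s) drawn

Segment lengths:
  seg 1: (5,-8) -> (15,-8), length = 10
  seg 2: (15,-8) -> (-2,-8), length = 17
  seg 3: (-2,-8) -> (-12,-8), length = 10
  seg 4: (-12,-8) -> (4,-8), length = 16
  seg 5: (4,-8) -> (20.454,1.5), length = 19
  seg 6: (20.454,1.5) -> (36.909,11), length = 19
  seg 7: (36.909,11) -> (46.409,27.454), length = 19
  seg 8: (46.409,27.454) -> (55.909,43.909), length = 19
  seg 9: (55.909,43.909) -> (55.909,62.909), length = 19
  seg 10: (55.909,62.909) -> (55.909,81.909), length = 19
  seg 11: (55.909,81.909) -> (55.909,83.909), length = 2
  seg 12: (55.909,83.909) -> (55.909,72.909), length = 11
  seg 13: (55.909,72.909) -> (55.909,74.909), length = 2
  seg 14: (55.909,74.909) -> (55.909,90.909), length = 16
Total = 198

Answer: 198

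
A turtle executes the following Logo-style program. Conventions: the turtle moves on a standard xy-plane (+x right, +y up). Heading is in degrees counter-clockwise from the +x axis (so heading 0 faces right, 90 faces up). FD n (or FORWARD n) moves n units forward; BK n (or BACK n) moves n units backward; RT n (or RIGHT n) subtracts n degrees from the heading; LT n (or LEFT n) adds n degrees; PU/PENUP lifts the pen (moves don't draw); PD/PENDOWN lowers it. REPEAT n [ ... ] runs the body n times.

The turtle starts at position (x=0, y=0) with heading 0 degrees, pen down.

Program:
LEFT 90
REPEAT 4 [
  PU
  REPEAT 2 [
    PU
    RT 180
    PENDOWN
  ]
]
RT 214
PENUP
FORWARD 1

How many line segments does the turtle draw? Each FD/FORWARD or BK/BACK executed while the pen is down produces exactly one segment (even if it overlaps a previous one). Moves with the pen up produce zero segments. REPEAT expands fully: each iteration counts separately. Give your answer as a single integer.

Answer: 0

Derivation:
Executing turtle program step by step:
Start: pos=(0,0), heading=0, pen down
LT 90: heading 0 -> 90
REPEAT 4 [
  -- iteration 1/4 --
  PU: pen up
  REPEAT 2 [
    -- iteration 1/2 --
    PU: pen up
    RT 180: heading 90 -> 270
    PD: pen down
    -- iteration 2/2 --
    PU: pen up
    RT 180: heading 270 -> 90
    PD: pen down
  ]
  -- iteration 2/4 --
  PU: pen up
  REPEAT 2 [
    -- iteration 1/2 --
    PU: pen up
    RT 180: heading 90 -> 270
    PD: pen down
    -- iteration 2/2 --
    PU: pen up
    RT 180: heading 270 -> 90
    PD: pen down
  ]
  -- iteration 3/4 --
  PU: pen up
  REPEAT 2 [
    -- iteration 1/2 --
    PU: pen up
    RT 180: heading 90 -> 270
    PD: pen down
    -- iteration 2/2 --
    PU: pen up
    RT 180: heading 270 -> 90
    PD: pen down
  ]
  -- iteration 4/4 --
  PU: pen up
  REPEAT 2 [
    -- iteration 1/2 --
    PU: pen up
    RT 180: heading 90 -> 270
    PD: pen down
    -- iteration 2/2 --
    PU: pen up
    RT 180: heading 270 -> 90
    PD: pen down
  ]
]
RT 214: heading 90 -> 236
PU: pen up
FD 1: (0,0) -> (-0.559,-0.829) [heading=236, move]
Final: pos=(-0.559,-0.829), heading=236, 0 segment(s) drawn
Segments drawn: 0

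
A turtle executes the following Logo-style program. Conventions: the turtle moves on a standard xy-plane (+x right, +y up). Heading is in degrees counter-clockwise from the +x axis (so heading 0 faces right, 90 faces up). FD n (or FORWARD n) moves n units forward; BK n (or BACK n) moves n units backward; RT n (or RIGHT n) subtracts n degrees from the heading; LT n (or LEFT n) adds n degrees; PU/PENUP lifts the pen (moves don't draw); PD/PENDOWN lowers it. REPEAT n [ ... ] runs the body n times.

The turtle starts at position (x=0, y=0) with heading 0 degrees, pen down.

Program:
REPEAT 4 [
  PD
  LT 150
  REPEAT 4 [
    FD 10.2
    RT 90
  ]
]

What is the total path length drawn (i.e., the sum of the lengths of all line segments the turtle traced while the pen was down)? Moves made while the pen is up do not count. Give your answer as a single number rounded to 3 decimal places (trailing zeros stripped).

Answer: 163.2

Derivation:
Executing turtle program step by step:
Start: pos=(0,0), heading=0, pen down
REPEAT 4 [
  -- iteration 1/4 --
  PD: pen down
  LT 150: heading 0 -> 150
  REPEAT 4 [
    -- iteration 1/4 --
    FD 10.2: (0,0) -> (-8.833,5.1) [heading=150, draw]
    RT 90: heading 150 -> 60
    -- iteration 2/4 --
    FD 10.2: (-8.833,5.1) -> (-3.733,13.933) [heading=60, draw]
    RT 90: heading 60 -> 330
    -- iteration 3/4 --
    FD 10.2: (-3.733,13.933) -> (5.1,8.833) [heading=330, draw]
    RT 90: heading 330 -> 240
    -- iteration 4/4 --
    FD 10.2: (5.1,8.833) -> (0,0) [heading=240, draw]
    RT 90: heading 240 -> 150
  ]
  -- iteration 2/4 --
  PD: pen down
  LT 150: heading 150 -> 300
  REPEAT 4 [
    -- iteration 1/4 --
    FD 10.2: (0,0) -> (5.1,-8.833) [heading=300, draw]
    RT 90: heading 300 -> 210
    -- iteration 2/4 --
    FD 10.2: (5.1,-8.833) -> (-3.733,-13.933) [heading=210, draw]
    RT 90: heading 210 -> 120
    -- iteration 3/4 --
    FD 10.2: (-3.733,-13.933) -> (-8.833,-5.1) [heading=120, draw]
    RT 90: heading 120 -> 30
    -- iteration 4/4 --
    FD 10.2: (-8.833,-5.1) -> (0,0) [heading=30, draw]
    RT 90: heading 30 -> 300
  ]
  -- iteration 3/4 --
  PD: pen down
  LT 150: heading 300 -> 90
  REPEAT 4 [
    -- iteration 1/4 --
    FD 10.2: (0,0) -> (0,10.2) [heading=90, draw]
    RT 90: heading 90 -> 0
    -- iteration 2/4 --
    FD 10.2: (0,10.2) -> (10.2,10.2) [heading=0, draw]
    RT 90: heading 0 -> 270
    -- iteration 3/4 --
    FD 10.2: (10.2,10.2) -> (10.2,0) [heading=270, draw]
    RT 90: heading 270 -> 180
    -- iteration 4/4 --
    FD 10.2: (10.2,0) -> (0,0) [heading=180, draw]
    RT 90: heading 180 -> 90
  ]
  -- iteration 4/4 --
  PD: pen down
  LT 150: heading 90 -> 240
  REPEAT 4 [
    -- iteration 1/4 --
    FD 10.2: (0,0) -> (-5.1,-8.833) [heading=240, draw]
    RT 90: heading 240 -> 150
    -- iteration 2/4 --
    FD 10.2: (-5.1,-8.833) -> (-13.933,-3.733) [heading=150, draw]
    RT 90: heading 150 -> 60
    -- iteration 3/4 --
    FD 10.2: (-13.933,-3.733) -> (-8.833,5.1) [heading=60, draw]
    RT 90: heading 60 -> 330
    -- iteration 4/4 --
    FD 10.2: (-8.833,5.1) -> (0,0) [heading=330, draw]
    RT 90: heading 330 -> 240
  ]
]
Final: pos=(0,0), heading=240, 16 segment(s) drawn

Segment lengths:
  seg 1: (0,0) -> (-8.833,5.1), length = 10.2
  seg 2: (-8.833,5.1) -> (-3.733,13.933), length = 10.2
  seg 3: (-3.733,13.933) -> (5.1,8.833), length = 10.2
  seg 4: (5.1,8.833) -> (0,0), length = 10.2
  seg 5: (0,0) -> (5.1,-8.833), length = 10.2
  seg 6: (5.1,-8.833) -> (-3.733,-13.933), length = 10.2
  seg 7: (-3.733,-13.933) -> (-8.833,-5.1), length = 10.2
  seg 8: (-8.833,-5.1) -> (0,0), length = 10.2
  seg 9: (0,0) -> (0,10.2), length = 10.2
  seg 10: (0,10.2) -> (10.2,10.2), length = 10.2
  seg 11: (10.2,10.2) -> (10.2,0), length = 10.2
  seg 12: (10.2,0) -> (0,0), length = 10.2
  seg 13: (0,0) -> (-5.1,-8.833), length = 10.2
  seg 14: (-5.1,-8.833) -> (-13.933,-3.733), length = 10.2
  seg 15: (-13.933,-3.733) -> (-8.833,5.1), length = 10.2
  seg 16: (-8.833,5.1) -> (0,0), length = 10.2
Total = 163.2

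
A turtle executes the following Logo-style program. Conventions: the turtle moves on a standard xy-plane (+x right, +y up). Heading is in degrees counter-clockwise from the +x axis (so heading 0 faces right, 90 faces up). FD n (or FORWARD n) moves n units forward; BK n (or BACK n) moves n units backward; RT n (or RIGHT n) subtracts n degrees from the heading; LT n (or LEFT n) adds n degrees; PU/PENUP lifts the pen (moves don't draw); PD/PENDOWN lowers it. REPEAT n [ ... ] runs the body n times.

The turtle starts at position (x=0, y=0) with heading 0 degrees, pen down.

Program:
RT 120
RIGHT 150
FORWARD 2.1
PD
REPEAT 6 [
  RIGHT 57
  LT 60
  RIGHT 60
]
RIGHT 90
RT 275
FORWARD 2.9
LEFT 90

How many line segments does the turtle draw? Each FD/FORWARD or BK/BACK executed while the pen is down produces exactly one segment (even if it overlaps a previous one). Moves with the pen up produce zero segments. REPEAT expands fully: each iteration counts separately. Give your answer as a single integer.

Answer: 2

Derivation:
Executing turtle program step by step:
Start: pos=(0,0), heading=0, pen down
RT 120: heading 0 -> 240
RT 150: heading 240 -> 90
FD 2.1: (0,0) -> (0,2.1) [heading=90, draw]
PD: pen down
REPEAT 6 [
  -- iteration 1/6 --
  RT 57: heading 90 -> 33
  LT 60: heading 33 -> 93
  RT 60: heading 93 -> 33
  -- iteration 2/6 --
  RT 57: heading 33 -> 336
  LT 60: heading 336 -> 36
  RT 60: heading 36 -> 336
  -- iteration 3/6 --
  RT 57: heading 336 -> 279
  LT 60: heading 279 -> 339
  RT 60: heading 339 -> 279
  -- iteration 4/6 --
  RT 57: heading 279 -> 222
  LT 60: heading 222 -> 282
  RT 60: heading 282 -> 222
  -- iteration 5/6 --
  RT 57: heading 222 -> 165
  LT 60: heading 165 -> 225
  RT 60: heading 225 -> 165
  -- iteration 6/6 --
  RT 57: heading 165 -> 108
  LT 60: heading 108 -> 168
  RT 60: heading 168 -> 108
]
RT 90: heading 108 -> 18
RT 275: heading 18 -> 103
FD 2.9: (0,2.1) -> (-0.652,4.926) [heading=103, draw]
LT 90: heading 103 -> 193
Final: pos=(-0.652,4.926), heading=193, 2 segment(s) drawn
Segments drawn: 2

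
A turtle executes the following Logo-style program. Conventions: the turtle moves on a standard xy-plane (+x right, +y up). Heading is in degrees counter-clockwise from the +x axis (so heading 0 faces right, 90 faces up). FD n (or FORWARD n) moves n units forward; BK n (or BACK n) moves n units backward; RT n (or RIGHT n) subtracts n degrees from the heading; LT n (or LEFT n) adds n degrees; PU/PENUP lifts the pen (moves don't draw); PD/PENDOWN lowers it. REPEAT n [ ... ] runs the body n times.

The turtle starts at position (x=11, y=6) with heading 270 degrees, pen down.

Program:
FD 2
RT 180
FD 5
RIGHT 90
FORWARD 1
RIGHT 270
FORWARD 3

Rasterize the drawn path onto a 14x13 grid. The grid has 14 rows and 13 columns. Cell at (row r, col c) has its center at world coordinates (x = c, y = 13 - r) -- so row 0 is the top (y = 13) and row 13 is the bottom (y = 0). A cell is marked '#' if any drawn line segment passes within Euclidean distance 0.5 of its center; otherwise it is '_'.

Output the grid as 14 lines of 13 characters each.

Answer: _____________
____________#
____________#
____________#
___________##
___________#_
___________#_
___________#_
___________#_
___________#_
_____________
_____________
_____________
_____________

Derivation:
Segment 0: (11,6) -> (11,4)
Segment 1: (11,4) -> (11,9)
Segment 2: (11,9) -> (12,9)
Segment 3: (12,9) -> (12,12)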